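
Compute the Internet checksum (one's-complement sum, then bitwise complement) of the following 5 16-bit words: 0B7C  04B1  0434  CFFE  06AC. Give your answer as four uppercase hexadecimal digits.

One's-complement addition (fold any carry out of bit 15 back into bit 0):
  0x0B7C + 0x04B1 = 0x0102D
  0x102D + 0x0434 = 0x01461
  0x1461 + 0xCFFE = 0x0E45F
  0xE45F + 0x06AC = 0x0EB0B
One's-complement sum = 0xEB0B.
Checksum = ~0xEB0B & 0xFFFF = 0x14F4.

14F4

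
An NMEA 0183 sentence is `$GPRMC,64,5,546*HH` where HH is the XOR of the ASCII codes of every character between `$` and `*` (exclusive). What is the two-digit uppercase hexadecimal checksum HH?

67

XOR the ASCII codes of the payload characters:
  'G' = 0x47 → acc = 0x47
  'P' = 0x50 → acc = 0x17
  'R' = 0x52 → acc = 0x45
  'M' = 0x4D → acc = 0x08
  'C' = 0x43 → acc = 0x4B
  ',' = 0x2C → acc = 0x67
  '6' = 0x36 → acc = 0x51
  '4' = 0x34 → acc = 0x65
  ',' = 0x2C → acc = 0x49
  '5' = 0x35 → acc = 0x7C
  ',' = 0x2C → acc = 0x50
  '5' = 0x35 → acc = 0x65
  '4' = 0x34 → acc = 0x51
  '6' = 0x36 → acc = 0x67
Checksum = 0x67.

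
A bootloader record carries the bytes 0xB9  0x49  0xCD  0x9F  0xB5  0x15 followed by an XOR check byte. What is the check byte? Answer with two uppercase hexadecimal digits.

02

XOR the bytes together:
  start with 0xB9
  0xB9 ⊕ 0x49 = 0xF0
  0xF0 ⊕ 0xCD = 0x3D
  0x3D ⊕ 0x9F = 0xA2
  0xA2 ⊕ 0xB5 = 0x17
  0x17 ⊕ 0x15 = 0x02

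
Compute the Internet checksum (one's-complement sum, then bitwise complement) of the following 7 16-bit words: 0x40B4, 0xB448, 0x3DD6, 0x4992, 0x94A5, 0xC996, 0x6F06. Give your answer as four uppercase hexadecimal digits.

One's-complement addition (fold any carry out of bit 15 back into bit 0):
  0x40B4 + 0xB448 = 0x0F4FC
  0xF4FC + 0x3DD6 = 0x132D2 → wrap carry → 0x32D3
  0x32D3 + 0x4992 = 0x07C65
  0x7C65 + 0x94A5 = 0x1110A → wrap carry → 0x110B
  0x110B + 0xC996 = 0x0DAA1
  0xDAA1 + 0x6F06 = 0x149A7 → wrap carry → 0x49A8
One's-complement sum = 0x49A8.
Checksum = ~0x49A8 & 0xFFFF = 0xB657.

B657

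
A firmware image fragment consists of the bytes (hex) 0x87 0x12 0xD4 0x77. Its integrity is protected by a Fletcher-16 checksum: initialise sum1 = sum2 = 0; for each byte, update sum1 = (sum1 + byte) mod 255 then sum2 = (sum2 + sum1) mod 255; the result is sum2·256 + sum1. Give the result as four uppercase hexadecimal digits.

75E5

Running sums (mod 255):
  after byte 0 (0x87): sum1=135, sum2=135
  after byte 1 (0x12): sum1=153, sum2=33
  after byte 2 (0xD4): sum1=110, sum2=143
  after byte 3 (0x77): sum1=229, sum2=117
Checksum = sum2·256 + sum1 = 117·256 + 229 = 30181 = 0x75E5.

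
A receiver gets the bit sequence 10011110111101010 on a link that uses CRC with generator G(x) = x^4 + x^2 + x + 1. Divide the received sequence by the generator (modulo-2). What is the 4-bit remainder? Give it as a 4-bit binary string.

0010

Modulo-2 division of 10011110111101010 by 10111:
  pos 0: 10011 XOR 10111 = 00100
  pos 2: 10011 XOR 10111 = 00100
  pos 4: 10001 XOR 10111 = 00110
  pos 6: 11011 XOR 10111 = 01100
  pos 7: 11001 XOR 10111 = 01110
  pos 8: 11100 XOR 10111 = 01011
  pos 9: 10111 XOR 10111 = 00000
Remainder = 0010 (nonzero — an error is detected).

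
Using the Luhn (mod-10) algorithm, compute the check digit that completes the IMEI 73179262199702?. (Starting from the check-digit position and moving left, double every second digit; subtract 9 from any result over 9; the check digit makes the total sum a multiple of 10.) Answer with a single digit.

Partial digits right→left: 2 0 7 9 9 1 2 6 2 9 7 1 3 7
Double every second digit counting from the check-digit position (so the 1st, 3rd, 5th, ... of the partial from the right).
  doubled (with −9 where >9): 4 5 9 4 4 5 6 → sum 37
  kept as-is: 0 9 1 6 9 1 7 → sum 33
Total = 37 + 33 = 70.
Check digit = (10 − (70 mod 10)) mod 10 = 0.

0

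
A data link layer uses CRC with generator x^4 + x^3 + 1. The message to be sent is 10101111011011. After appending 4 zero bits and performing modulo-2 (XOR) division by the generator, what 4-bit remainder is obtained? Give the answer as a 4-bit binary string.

Append 4 zeros: 101011110110110000. Divide by 11001 (XOR where the leading bit is 1):
  pos 0: 10101 XOR 11001 = 01100
  pos 1: 11001 XOR 11001 = 00000
  pos 6: 11011 XOR 11001 = 00010
  pos 9: 10011 XOR 11001 = 01010
  pos 10: 10100 XOR 11001 = 01101
  pos 11: 11010 XOR 11001 = 00011
Remainder (last 4 bits) = 1100. This is the CRC / FCS.

1100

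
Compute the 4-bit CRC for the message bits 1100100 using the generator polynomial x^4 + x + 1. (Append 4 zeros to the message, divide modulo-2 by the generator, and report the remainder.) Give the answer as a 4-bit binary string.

0001

Append 4 zeros: 11001000000. Divide by 10011 (XOR where the leading bit is 1):
  pos 0: 11001 XOR 10011 = 01010
  pos 1: 10100 XOR 10011 = 00111
  pos 3: 11100 XOR 10011 = 01111
  pos 4: 11110 XOR 10011 = 01101
  pos 5: 11010 XOR 10011 = 01001
  pos 6: 10010 XOR 10011 = 00001
Remainder (last 4 bits) = 0001. This is the CRC / FCS.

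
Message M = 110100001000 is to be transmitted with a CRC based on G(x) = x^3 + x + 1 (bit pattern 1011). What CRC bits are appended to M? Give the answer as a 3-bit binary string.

Append 3 zeros: 110100001000000. Divide by 1011 (XOR where the leading bit is 1):
  pos 0: 1101 XOR 1011 = 0110
  pos 1: 1100 XOR 1011 = 0111
  pos 2: 1110 XOR 1011 = 0101
  pos 3: 1010 XOR 1011 = 0001
  pos 6: 1010 XOR 1011 = 0001
  pos 9: 1000 XOR 1011 = 0011
  pos 11: 1100 XOR 1011 = 0111
Remainder (last 3 bits) = 111. This is the CRC / FCS.

111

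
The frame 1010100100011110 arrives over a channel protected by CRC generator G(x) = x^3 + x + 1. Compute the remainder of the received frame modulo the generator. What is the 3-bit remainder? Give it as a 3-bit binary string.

000

Modulo-2 division of 1010100100011110 by 1011:
  pos 0: 1010 XOR 1011 = 0001
  pos 3: 1100 XOR 1011 = 0111
  pos 4: 1111 XOR 1011 = 0100
  pos 5: 1000 XOR 1011 = 0011
  pos 7: 1100 XOR 1011 = 0111
  pos 8: 1111 XOR 1011 = 0100
  pos 9: 1001 XOR 1011 = 0010
  pos 11: 1011 XOR 1011 = 0000
Remainder = 000 (zero — the frame passes the CRC check).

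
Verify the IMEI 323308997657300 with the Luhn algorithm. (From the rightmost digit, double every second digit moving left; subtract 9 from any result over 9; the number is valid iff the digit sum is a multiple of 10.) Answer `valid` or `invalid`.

From the right, keep odd positions and double even positions (subtract 9 from any doubled value over 9):
  doubled (positions 2,4,...): 0 5 3 9 7 6 4 → sum 34
  kept (positions 1,3,...): 0 3 5 7 9 0 3 3 → sum 30
Total = 64.
64 mod 10 = 4, so the number is invalid.

invalid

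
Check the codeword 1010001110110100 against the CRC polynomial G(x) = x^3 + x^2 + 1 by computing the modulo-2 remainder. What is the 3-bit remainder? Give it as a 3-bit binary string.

011

Modulo-2 division of 1010001110110100 by 1101:
  pos 0: 1010 XOR 1101 = 0111
  pos 1: 1110 XOR 1101 = 0011
  pos 3: 1101 XOR 1101 = 0000
  pos 7: 1101 XOR 1101 = 0000
  pos 11: 1010 XOR 1101 = 0111
  pos 12: 1110 XOR 1101 = 0011
Remainder = 011 (nonzero — an error is detected).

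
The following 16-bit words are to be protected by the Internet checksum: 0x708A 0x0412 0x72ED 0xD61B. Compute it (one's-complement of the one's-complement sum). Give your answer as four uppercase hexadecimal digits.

One's-complement addition (fold any carry out of bit 15 back into bit 0):
  0x708A + 0x0412 = 0x0749C
  0x749C + 0x72ED = 0x0E789
  0xE789 + 0xD61B = 0x1BDA4 → wrap carry → 0xBDA5
One's-complement sum = 0xBDA5.
Checksum = ~0xBDA5 & 0xFFFF = 0x425A.

425A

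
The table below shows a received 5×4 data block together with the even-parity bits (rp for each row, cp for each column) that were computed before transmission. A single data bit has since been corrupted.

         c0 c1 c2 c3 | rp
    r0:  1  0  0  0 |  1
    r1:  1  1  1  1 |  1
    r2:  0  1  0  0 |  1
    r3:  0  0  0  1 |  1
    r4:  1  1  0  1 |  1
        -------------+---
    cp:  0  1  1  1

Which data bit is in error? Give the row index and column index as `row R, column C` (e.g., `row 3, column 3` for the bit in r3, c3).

row 1, column 0

Recompute each row's even parity and compare to rp:
  r0: data parity 1, sent rp 1 → ok
  r1: data parity 0, sent rp 1 → mismatch
  r2: data parity 1, sent rp 1 → ok
  r3: data parity 1, sent rp 1 → ok
  r4: data parity 1, sent rp 1 → ok
Recompute each column's even parity and compare to cp:
  c0: data parity 1, sent cp 0 → mismatch
  c1: data parity 1, sent cp 1 → ok
  c2: data parity 1, sent cp 1 → ok
  c3: data parity 1, sent cp 1 → ok
Exactly one row (r1) and one column (c0) fail → the flipped bit is at their intersection.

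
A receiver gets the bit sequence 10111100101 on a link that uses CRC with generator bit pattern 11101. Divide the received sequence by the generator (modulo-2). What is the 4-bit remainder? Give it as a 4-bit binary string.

0111

Modulo-2 division of 10111100101 by 11101:
  pos 0: 10111 XOR 11101 = 01010
  pos 1: 10101 XOR 11101 = 01000
  pos 2: 10000 XOR 11101 = 01101
  pos 3: 11010 XOR 11101 = 00111
  pos 5: 11110 XOR 11101 = 00011
Remainder = 0111 (nonzero — an error is detected).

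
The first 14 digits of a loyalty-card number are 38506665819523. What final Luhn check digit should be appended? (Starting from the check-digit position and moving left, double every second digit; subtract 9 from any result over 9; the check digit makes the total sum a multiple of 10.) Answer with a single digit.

Partial digits right→left: 3 2 5 9 1 8 5 6 6 6 0 5 8 3
Double every second digit counting from the check-digit position (so the 1st, 3rd, 5th, ... of the partial from the right).
  doubled (with −9 where >9): 6 1 2 1 3 0 7 → sum 20
  kept as-is: 2 9 8 6 6 5 3 → sum 39
Total = 20 + 39 = 59.
Check digit = (10 − (59 mod 10)) mod 10 = 1.

1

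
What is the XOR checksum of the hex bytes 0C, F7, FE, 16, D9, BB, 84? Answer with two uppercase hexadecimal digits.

XOR the bytes together:
  start with 0x0C
  0x0C ⊕ 0xF7 = 0xFB
  0xFB ⊕ 0xFE = 0x05
  0x05 ⊕ 0x16 = 0x13
  0x13 ⊕ 0xD9 = 0xCA
  0xCA ⊕ 0xBB = 0x71
  0x71 ⊕ 0x84 = 0xF5

F5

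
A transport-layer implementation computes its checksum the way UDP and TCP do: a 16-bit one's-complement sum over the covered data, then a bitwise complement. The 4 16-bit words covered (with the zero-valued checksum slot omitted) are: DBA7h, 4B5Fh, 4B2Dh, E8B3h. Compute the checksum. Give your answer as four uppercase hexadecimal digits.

A517

One's-complement addition (fold any carry out of bit 15 back into bit 0):
  0xDBA7 + 0x4B5F = 0x12706 → wrap carry → 0x2707
  0x2707 + 0x4B2D = 0x07234
  0x7234 + 0xE8B3 = 0x15AE7 → wrap carry → 0x5AE8
One's-complement sum = 0x5AE8.
Checksum = ~0x5AE8 & 0xFFFF = 0xA517.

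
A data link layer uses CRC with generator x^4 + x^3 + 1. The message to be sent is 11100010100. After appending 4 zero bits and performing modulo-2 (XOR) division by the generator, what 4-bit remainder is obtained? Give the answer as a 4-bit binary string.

Append 4 zeros: 111000101000000. Divide by 11001 (XOR where the leading bit is 1):
  pos 0: 11100 XOR 11001 = 00101
  pos 2: 10101 XOR 11001 = 01100
  pos 3: 11000 XOR 11001 = 00001
  pos 7: 11000 XOR 11001 = 00001
Remainder (last 4 bits) = 1000. This is the CRC / FCS.

1000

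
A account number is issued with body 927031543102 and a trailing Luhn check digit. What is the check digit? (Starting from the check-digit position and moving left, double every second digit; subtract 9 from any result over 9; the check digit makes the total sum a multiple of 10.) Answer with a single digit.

Partial digits right→left: 2 0 1 3 4 5 1 3 0 7 2 9
Double every second digit counting from the check-digit position (so the 1st, 3rd, 5th, ... of the partial from the right).
  doubled (with −9 where >9): 4 2 8 2 0 4 → sum 20
  kept as-is: 0 3 5 3 7 9 → sum 27
Total = 20 + 27 = 47.
Check digit = (10 − (47 mod 10)) mod 10 = 3.

3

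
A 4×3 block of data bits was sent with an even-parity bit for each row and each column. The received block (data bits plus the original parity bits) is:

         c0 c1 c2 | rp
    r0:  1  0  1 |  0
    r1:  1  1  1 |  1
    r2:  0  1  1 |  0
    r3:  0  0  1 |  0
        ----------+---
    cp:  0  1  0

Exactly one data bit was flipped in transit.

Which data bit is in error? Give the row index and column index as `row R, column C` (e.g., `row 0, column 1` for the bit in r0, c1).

Recompute each row's even parity and compare to rp:
  r0: data parity 0, sent rp 0 → ok
  r1: data parity 1, sent rp 1 → ok
  r2: data parity 0, sent rp 0 → ok
  r3: data parity 1, sent rp 0 → mismatch
Recompute each column's even parity and compare to cp:
  c0: data parity 0, sent cp 0 → ok
  c1: data parity 0, sent cp 1 → mismatch
  c2: data parity 0, sent cp 0 → ok
Exactly one row (r3) and one column (c1) fail → the flipped bit is at their intersection.

row 3, column 1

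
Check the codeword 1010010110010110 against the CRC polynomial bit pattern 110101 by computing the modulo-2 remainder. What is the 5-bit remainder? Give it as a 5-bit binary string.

Modulo-2 division of 1010010110010110 by 110101:
  pos 0: 101001 XOR 110101 = 011100
  pos 1: 111000 XOR 110101 = 001101
  pos 3: 110111 XOR 110101 = 000010
  pos 7: 100010 XOR 110101 = 010111
  pos 8: 101111 XOR 110101 = 011010
  pos 9: 110101 XOR 110101 = 000000
Remainder = 00000 (zero — the frame passes the CRC check).

00000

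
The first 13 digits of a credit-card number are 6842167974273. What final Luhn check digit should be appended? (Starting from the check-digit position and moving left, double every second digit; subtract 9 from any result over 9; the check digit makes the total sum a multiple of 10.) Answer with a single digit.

1

Partial digits right→left: 3 7 2 4 7 9 7 6 1 2 4 8 6
Double every second digit counting from the check-digit position (so the 1st, 3rd, 5th, ... of the partial from the right).
  doubled (with −9 where >9): 6 4 5 5 2 8 3 → sum 33
  kept as-is: 7 4 9 6 2 8 → sum 36
Total = 33 + 36 = 69.
Check digit = (10 − (69 mod 10)) mod 10 = 1.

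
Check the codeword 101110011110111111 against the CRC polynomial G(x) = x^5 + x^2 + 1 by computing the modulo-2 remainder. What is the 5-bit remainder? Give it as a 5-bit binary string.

Modulo-2 division of 101110011110111111 by 100101:
  pos 0: 101110 XOR 100101 = 001011
  pos 2: 101101 XOR 100101 = 001000
  pos 4: 100011 XOR 100101 = 000110
  pos 7: 110101 XOR 100101 = 010000
  pos 8: 100001 XOR 100101 = 000100
  pos 11: 100111 XOR 100101 = 000010
Remainder = 00101 (nonzero — an error is detected).

00101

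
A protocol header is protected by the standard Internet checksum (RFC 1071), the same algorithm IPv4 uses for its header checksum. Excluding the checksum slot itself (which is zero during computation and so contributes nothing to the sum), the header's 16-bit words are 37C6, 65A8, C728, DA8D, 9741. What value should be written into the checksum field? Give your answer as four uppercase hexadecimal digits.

2999

One's-complement addition (fold any carry out of bit 15 back into bit 0):
  0x37C6 + 0x65A8 = 0x09D6E
  0x9D6E + 0xC728 = 0x16496 → wrap carry → 0x6497
  0x6497 + 0xDA8D = 0x13F24 → wrap carry → 0x3F25
  0x3F25 + 0x9741 = 0x0D666
One's-complement sum = 0xD666.
Checksum = ~0xD666 & 0xFFFF = 0x2999.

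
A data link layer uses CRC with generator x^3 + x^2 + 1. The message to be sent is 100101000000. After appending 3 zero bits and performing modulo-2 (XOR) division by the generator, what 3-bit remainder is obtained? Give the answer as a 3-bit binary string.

010

Append 3 zeros: 100101000000000. Divide by 1101 (XOR where the leading bit is 1):
  pos 0: 1001 XOR 1101 = 0100
  pos 1: 1000 XOR 1101 = 0101
  pos 2: 1011 XOR 1101 = 0110
  pos 3: 1100 XOR 1101 = 0001
  pos 6: 1000 XOR 1101 = 0101
  pos 7: 1010 XOR 1101 = 0111
  pos 8: 1110 XOR 1101 = 0011
  pos 10: 1100 XOR 1101 = 0001
Remainder (last 3 bits) = 010. This is the CRC / FCS.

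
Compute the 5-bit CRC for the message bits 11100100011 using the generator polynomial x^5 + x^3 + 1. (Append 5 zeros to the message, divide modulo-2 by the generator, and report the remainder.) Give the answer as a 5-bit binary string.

11000

Append 5 zeros: 1110010001100000. Divide by 101001 (XOR where the leading bit is 1):
  pos 0: 111001 XOR 101001 = 010000
  pos 1: 100000 XOR 101001 = 001001
  pos 3: 100100 XOR 101001 = 001101
  pos 5: 110111 XOR 101001 = 011110
  pos 6: 111100 XOR 101001 = 010101
  pos 7: 101010 XOR 101001 = 000011
Remainder (last 5 bits) = 11000. This is the CRC / FCS.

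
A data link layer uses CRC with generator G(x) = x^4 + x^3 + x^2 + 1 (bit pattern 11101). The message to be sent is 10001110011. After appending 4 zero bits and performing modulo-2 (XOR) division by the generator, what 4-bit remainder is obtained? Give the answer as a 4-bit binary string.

0101

Append 4 zeros: 100011100110000. Divide by 11101 (XOR where the leading bit is 1):
  pos 0: 10001 XOR 11101 = 01100
  pos 1: 11001 XOR 11101 = 00100
  pos 3: 10010 XOR 11101 = 01111
  pos 4: 11110 XOR 11101 = 00011
  pos 7: 11110 XOR 11101 = 00011
  pos 10: 11000 XOR 11101 = 00101
Remainder (last 4 bits) = 0101. This is the CRC / FCS.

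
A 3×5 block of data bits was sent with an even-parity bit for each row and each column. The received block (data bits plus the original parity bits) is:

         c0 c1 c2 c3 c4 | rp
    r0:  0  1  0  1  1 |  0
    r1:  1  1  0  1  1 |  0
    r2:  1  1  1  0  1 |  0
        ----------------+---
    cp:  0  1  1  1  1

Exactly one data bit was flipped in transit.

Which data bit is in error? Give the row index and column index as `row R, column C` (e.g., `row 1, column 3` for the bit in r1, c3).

row 0, column 3

Recompute each row's even parity and compare to rp:
  r0: data parity 1, sent rp 0 → mismatch
  r1: data parity 0, sent rp 0 → ok
  r2: data parity 0, sent rp 0 → ok
Recompute each column's even parity and compare to cp:
  c0: data parity 0, sent cp 0 → ok
  c1: data parity 1, sent cp 1 → ok
  c2: data parity 1, sent cp 1 → ok
  c3: data parity 0, sent cp 1 → mismatch
  c4: data parity 1, sent cp 1 → ok
Exactly one row (r0) and one column (c3) fail → the flipped bit is at their intersection.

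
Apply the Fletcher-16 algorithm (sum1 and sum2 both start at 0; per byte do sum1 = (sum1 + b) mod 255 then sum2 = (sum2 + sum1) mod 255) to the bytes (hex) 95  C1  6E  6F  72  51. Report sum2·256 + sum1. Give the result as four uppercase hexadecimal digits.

88F8

Running sums (mod 255):
  after byte 0 (95): sum1=149, sum2=149
  after byte 1 (C1): sum1=87, sum2=236
  after byte 2 (6E): sum1=197, sum2=178
  after byte 3 (6F): sum1=53, sum2=231
  after byte 4 (72): sum1=167, sum2=143
  after byte 5 (51): sum1=248, sum2=136
Checksum = sum2·256 + sum1 = 136·256 + 248 = 35064 = 0x88F8.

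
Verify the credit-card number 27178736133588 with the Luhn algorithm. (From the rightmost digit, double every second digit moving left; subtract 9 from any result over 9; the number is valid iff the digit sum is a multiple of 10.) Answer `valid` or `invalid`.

From the right, keep odd positions and double even positions (subtract 9 from any doubled value over 9):
  doubled (positions 2,4,...): 7 6 2 6 7 2 4 → sum 34
  kept (positions 1,3,...): 8 5 3 6 7 7 7 → sum 43
Total = 77.
77 mod 10 = 7, so the number is invalid.

invalid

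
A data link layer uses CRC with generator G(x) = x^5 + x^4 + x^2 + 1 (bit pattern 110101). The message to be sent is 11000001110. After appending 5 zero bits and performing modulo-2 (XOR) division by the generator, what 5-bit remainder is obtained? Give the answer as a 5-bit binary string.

Append 5 zeros: 1100000111000000. Divide by 110101 (XOR where the leading bit is 1):
  pos 0: 110000 XOR 110101 = 000101
  pos 3: 101011 XOR 110101 = 011110
  pos 4: 111101 XOR 110101 = 001000
  pos 6: 100000 XOR 110101 = 010101
  pos 7: 101010 XOR 110101 = 011111
  pos 8: 111110 XOR 110101 = 001011
  pos 10: 101100 XOR 110101 = 011001
Remainder (last 5 bits) = 11001. This is the CRC / FCS.

11001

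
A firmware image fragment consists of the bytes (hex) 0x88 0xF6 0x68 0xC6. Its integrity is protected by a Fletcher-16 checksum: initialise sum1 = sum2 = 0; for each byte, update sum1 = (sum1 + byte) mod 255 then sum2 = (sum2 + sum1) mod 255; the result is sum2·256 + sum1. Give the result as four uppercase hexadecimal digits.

9EAE

Running sums (mod 255):
  after byte 0 (0x88): sum1=136, sum2=136
  after byte 1 (0xF6): sum1=127, sum2=8
  after byte 2 (0x68): sum1=231, sum2=239
  after byte 3 (0xC6): sum1=174, sum2=158
Checksum = sum2·256 + sum1 = 158·256 + 174 = 40622 = 0x9EAE.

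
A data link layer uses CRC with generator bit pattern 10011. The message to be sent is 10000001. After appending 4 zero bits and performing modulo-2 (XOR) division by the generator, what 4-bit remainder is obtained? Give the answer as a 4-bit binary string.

Append 4 zeros: 100000010000. Divide by 10011 (XOR where the leading bit is 1):
  pos 0: 10000 XOR 10011 = 00011
  pos 3: 11001 XOR 10011 = 01010
  pos 4: 10100 XOR 10011 = 00111
  pos 6: 11100 XOR 10011 = 01111
  pos 7: 11110 XOR 10011 = 01101
Remainder (last 4 bits) = 1101. This is the CRC / FCS.

1101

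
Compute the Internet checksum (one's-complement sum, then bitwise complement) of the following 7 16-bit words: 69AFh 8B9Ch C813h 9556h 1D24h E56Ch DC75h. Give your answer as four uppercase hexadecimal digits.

One's-complement addition (fold any carry out of bit 15 back into bit 0):
  0x69AF + 0x8B9C = 0x0F54B
  0xF54B + 0xC813 = 0x1BD5E → wrap carry → 0xBD5F
  0xBD5F + 0x9556 = 0x152B5 → wrap carry → 0x52B6
  0x52B6 + 0x1D24 = 0x06FDA
  0x6FDA + 0xE56C = 0x15546 → wrap carry → 0x5547
  0x5547 + 0xDC75 = 0x131BC → wrap carry → 0x31BD
One's-complement sum = 0x31BD.
Checksum = ~0x31BD & 0xFFFF = 0xCE42.

CE42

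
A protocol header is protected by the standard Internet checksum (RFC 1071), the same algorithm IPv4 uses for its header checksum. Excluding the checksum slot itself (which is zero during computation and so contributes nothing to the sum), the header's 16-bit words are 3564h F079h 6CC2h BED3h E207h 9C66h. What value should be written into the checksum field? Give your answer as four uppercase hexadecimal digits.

301D

One's-complement addition (fold any carry out of bit 15 back into bit 0):
  0x3564 + 0xF079 = 0x125DD → wrap carry → 0x25DE
  0x25DE + 0x6CC2 = 0x092A0
  0x92A0 + 0xBED3 = 0x15173 → wrap carry → 0x5174
  0x5174 + 0xE207 = 0x1337B → wrap carry → 0x337C
  0x337C + 0x9C66 = 0x0CFE2
One's-complement sum = 0xCFE2.
Checksum = ~0xCFE2 & 0xFFFF = 0x301D.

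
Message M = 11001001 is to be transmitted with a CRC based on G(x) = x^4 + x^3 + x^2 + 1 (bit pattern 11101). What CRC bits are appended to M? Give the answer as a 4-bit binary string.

1001

Append 4 zeros: 110010010000. Divide by 11101 (XOR where the leading bit is 1):
  pos 0: 11001 XOR 11101 = 00100
  pos 2: 10000 XOR 11101 = 01101
  pos 3: 11011 XOR 11101 = 00110
  pos 5: 11000 XOR 11101 = 00101
  pos 7: 10100 XOR 11101 = 01001
Remainder (last 4 bits) = 1001. This is the CRC / FCS.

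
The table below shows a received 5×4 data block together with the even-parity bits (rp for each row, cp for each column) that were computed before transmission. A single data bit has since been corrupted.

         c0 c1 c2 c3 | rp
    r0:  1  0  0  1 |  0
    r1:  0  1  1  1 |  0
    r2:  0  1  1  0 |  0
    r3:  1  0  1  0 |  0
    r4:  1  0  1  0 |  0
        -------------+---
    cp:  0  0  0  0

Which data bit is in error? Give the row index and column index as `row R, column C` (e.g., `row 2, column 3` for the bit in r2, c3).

Recompute each row's even parity and compare to rp:
  r0: data parity 0, sent rp 0 → ok
  r1: data parity 1, sent rp 0 → mismatch
  r2: data parity 0, sent rp 0 → ok
  r3: data parity 0, sent rp 0 → ok
  r4: data parity 0, sent rp 0 → ok
Recompute each column's even parity and compare to cp:
  c0: data parity 1, sent cp 0 → mismatch
  c1: data parity 0, sent cp 0 → ok
  c2: data parity 0, sent cp 0 → ok
  c3: data parity 0, sent cp 0 → ok
Exactly one row (r1) and one column (c0) fail → the flipped bit is at their intersection.

row 1, column 0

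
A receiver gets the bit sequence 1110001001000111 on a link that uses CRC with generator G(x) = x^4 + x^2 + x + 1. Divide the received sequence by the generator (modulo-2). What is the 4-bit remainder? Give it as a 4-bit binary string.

0000

Modulo-2 division of 1110001001000111 by 10111:
  pos 0: 11100 XOR 10111 = 01011
  pos 1: 10110 XOR 10111 = 00001
  pos 5: 11001 XOR 10111 = 01110
  pos 6: 11100 XOR 10111 = 01011
  pos 7: 10110 XOR 10111 = 00001
  pos 11: 10111 XOR 10111 = 00000
Remainder = 0000 (zero — the frame passes the CRC check).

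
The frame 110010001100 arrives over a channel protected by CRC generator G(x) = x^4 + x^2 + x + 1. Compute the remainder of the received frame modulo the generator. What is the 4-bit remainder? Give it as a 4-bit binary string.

Modulo-2 division of 110010001100 by 10111:
  pos 0: 11001 XOR 10111 = 01110
  pos 1: 11100 XOR 10111 = 01011
  pos 2: 10110 XOR 10111 = 00001
  pos 6: 10110 XOR 10111 = 00001
Remainder = 0010 (nonzero — an error is detected).

0010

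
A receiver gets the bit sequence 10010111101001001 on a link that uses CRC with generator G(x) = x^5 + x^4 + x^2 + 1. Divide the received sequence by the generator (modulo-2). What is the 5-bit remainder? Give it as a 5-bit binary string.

11111

Modulo-2 division of 10010111101001001 by 110101:
  pos 0: 100101 XOR 110101 = 010000
  pos 1: 100001 XOR 110101 = 010100
  pos 2: 101001 XOR 110101 = 011100
  pos 3: 111001 XOR 110101 = 001100
  pos 5: 110001 XOR 110101 = 000100
  pos 8: 100001 XOR 110101 = 010100
  pos 9: 101000 XOR 110101 = 011101
  pos 10: 111010 XOR 110101 = 001111
Remainder = 11111 (nonzero — an error is detected).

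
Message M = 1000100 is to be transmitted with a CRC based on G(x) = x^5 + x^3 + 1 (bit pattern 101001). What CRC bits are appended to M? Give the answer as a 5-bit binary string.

00010

Append 5 zeros: 100010000000. Divide by 101001 (XOR where the leading bit is 1):
  pos 0: 100010 XOR 101001 = 001011
  pos 2: 101100 XOR 101001 = 000101
  pos 5: 101000 XOR 101001 = 000001
Remainder (last 5 bits) = 00010. This is the CRC / FCS.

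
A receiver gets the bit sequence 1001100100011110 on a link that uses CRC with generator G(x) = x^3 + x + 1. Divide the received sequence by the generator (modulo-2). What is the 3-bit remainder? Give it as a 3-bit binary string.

010

Modulo-2 division of 1001100100011110 by 1011:
  pos 0: 1001 XOR 1011 = 0010
  pos 2: 1010 XOR 1011 = 0001
  pos 5: 1010 XOR 1011 = 0001
  pos 8: 1001 XOR 1011 = 0010
  pos 10: 1011 XOR 1011 = 0000
Remainder = 010 (nonzero — an error is detected).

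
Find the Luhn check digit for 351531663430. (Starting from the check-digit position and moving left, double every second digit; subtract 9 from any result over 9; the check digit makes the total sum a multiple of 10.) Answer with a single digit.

Partial digits right→left: 0 3 4 3 6 6 1 3 5 1 5 3
Double every second digit counting from the check-digit position (so the 1st, 3rd, 5th, ... of the partial from the right).
  doubled (with −9 where >9): 0 8 3 2 1 1 → sum 15
  kept as-is: 3 3 6 3 1 3 → sum 19
Total = 15 + 19 = 34.
Check digit = (10 − (34 mod 10)) mod 10 = 6.

6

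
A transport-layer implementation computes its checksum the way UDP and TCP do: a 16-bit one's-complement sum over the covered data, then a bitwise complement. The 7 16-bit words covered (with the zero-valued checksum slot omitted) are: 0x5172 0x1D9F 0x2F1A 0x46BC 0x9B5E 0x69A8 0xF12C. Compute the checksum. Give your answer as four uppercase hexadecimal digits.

One's-complement addition (fold any carry out of bit 15 back into bit 0):
  0x5172 + 0x1D9F = 0x06F11
  0x6F11 + 0x2F1A = 0x09E2B
  0x9E2B + 0x46BC = 0x0E4E7
  0xE4E7 + 0x9B5E = 0x18045 → wrap carry → 0x8046
  0x8046 + 0x69A8 = 0x0E9EE
  0xE9EE + 0xF12C = 0x1DB1A → wrap carry → 0xDB1B
One's-complement sum = 0xDB1B.
Checksum = ~0xDB1B & 0xFFFF = 0x24E4.

24E4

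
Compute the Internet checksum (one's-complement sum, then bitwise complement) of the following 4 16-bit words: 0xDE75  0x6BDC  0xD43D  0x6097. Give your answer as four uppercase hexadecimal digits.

80D8

One's-complement addition (fold any carry out of bit 15 back into bit 0):
  0xDE75 + 0x6BDC = 0x14A51 → wrap carry → 0x4A52
  0x4A52 + 0xD43D = 0x11E8F → wrap carry → 0x1E90
  0x1E90 + 0x6097 = 0x07F27
One's-complement sum = 0x7F27.
Checksum = ~0x7F27 & 0xFFFF = 0x80D8.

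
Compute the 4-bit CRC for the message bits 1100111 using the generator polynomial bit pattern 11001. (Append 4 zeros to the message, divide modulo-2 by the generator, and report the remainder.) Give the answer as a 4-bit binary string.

Append 4 zeros: 11001110000. Divide by 11001 (XOR where the leading bit is 1):
  pos 0: 11001 XOR 11001 = 00000
  pos 5: 11000 XOR 11001 = 00001
Remainder (last 4 bits) = 0010. This is the CRC / FCS.

0010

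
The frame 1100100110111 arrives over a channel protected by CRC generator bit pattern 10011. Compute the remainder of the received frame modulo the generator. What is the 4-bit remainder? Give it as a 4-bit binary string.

0110

Modulo-2 division of 1100100110111 by 10011:
  pos 0: 11001 XOR 10011 = 01010
  pos 1: 10100 XOR 10011 = 00111
  pos 3: 11101 XOR 10011 = 01110
  pos 4: 11101 XOR 10011 = 01110
  pos 5: 11100 XOR 10011 = 01111
  pos 6: 11111 XOR 10011 = 01100
  pos 7: 11001 XOR 10011 = 01010
  pos 8: 10101 XOR 10011 = 00110
Remainder = 0110 (nonzero — an error is detected).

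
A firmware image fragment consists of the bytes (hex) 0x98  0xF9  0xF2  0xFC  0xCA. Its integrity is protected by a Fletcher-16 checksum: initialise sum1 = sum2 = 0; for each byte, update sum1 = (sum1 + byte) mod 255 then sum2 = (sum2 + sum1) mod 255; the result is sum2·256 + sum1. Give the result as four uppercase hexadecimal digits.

804D

Running sums (mod 255):
  after byte 0 (0x98): sum1=152, sum2=152
  after byte 1 (0xF9): sum1=146, sum2=43
  after byte 2 (0xF2): sum1=133, sum2=176
  after byte 3 (0xFC): sum1=130, sum2=51
  after byte 4 (0xCA): sum1=77, sum2=128
Checksum = sum2·256 + sum1 = 128·256 + 77 = 32845 = 0x804D.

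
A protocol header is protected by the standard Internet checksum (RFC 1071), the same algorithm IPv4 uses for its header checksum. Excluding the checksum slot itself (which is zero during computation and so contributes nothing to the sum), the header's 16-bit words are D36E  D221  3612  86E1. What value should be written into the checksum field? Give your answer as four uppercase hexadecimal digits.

One's-complement addition (fold any carry out of bit 15 back into bit 0):
  0xD36E + 0xD221 = 0x1A58F → wrap carry → 0xA590
  0xA590 + 0x3612 = 0x0DBA2
  0xDBA2 + 0x86E1 = 0x16283 → wrap carry → 0x6284
One's-complement sum = 0x6284.
Checksum = ~0x6284 & 0xFFFF = 0x9D7B.

9D7B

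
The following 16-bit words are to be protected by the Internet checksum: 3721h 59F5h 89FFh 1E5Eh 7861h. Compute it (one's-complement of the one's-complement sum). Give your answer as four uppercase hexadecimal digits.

4E2A

One's-complement addition (fold any carry out of bit 15 back into bit 0):
  0x3721 + 0x59F5 = 0x09116
  0x9116 + 0x89FF = 0x11B15 → wrap carry → 0x1B16
  0x1B16 + 0x1E5E = 0x03974
  0x3974 + 0x7861 = 0x0B1D5
One's-complement sum = 0xB1D5.
Checksum = ~0xB1D5 & 0xFFFF = 0x4E2A.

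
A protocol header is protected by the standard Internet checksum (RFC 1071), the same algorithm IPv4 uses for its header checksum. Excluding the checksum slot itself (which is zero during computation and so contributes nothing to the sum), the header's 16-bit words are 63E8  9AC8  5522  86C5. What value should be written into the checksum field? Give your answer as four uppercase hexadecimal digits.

One's-complement addition (fold any carry out of bit 15 back into bit 0):
  0x63E8 + 0x9AC8 = 0x0FEB0
  0xFEB0 + 0x5522 = 0x153D2 → wrap carry → 0x53D3
  0x53D3 + 0x86C5 = 0x0DA98
One's-complement sum = 0xDA98.
Checksum = ~0xDA98 & 0xFFFF = 0x2567.

2567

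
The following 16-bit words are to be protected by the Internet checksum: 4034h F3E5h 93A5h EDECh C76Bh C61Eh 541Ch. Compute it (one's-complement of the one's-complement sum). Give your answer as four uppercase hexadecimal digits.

One's-complement addition (fold any carry out of bit 15 back into bit 0):
  0x4034 + 0xF3E5 = 0x13419 → wrap carry → 0x341A
  0x341A + 0x93A5 = 0x0C7BF
  0xC7BF + 0xEDEC = 0x1B5AB → wrap carry → 0xB5AC
  0xB5AC + 0xC76B = 0x17D17 → wrap carry → 0x7D18
  0x7D18 + 0xC61E = 0x14336 → wrap carry → 0x4337
  0x4337 + 0x541C = 0x09753
One's-complement sum = 0x9753.
Checksum = ~0x9753 & 0xFFFF = 0x68AC.

68AC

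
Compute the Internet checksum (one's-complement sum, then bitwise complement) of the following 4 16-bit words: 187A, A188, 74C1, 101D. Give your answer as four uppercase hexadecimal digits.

C11E

One's-complement addition (fold any carry out of bit 15 back into bit 0):
  0x187A + 0xA188 = 0x0BA02
  0xBA02 + 0x74C1 = 0x12EC3 → wrap carry → 0x2EC4
  0x2EC4 + 0x101D = 0x03EE1
One's-complement sum = 0x3EE1.
Checksum = ~0x3EE1 & 0xFFFF = 0xC11E.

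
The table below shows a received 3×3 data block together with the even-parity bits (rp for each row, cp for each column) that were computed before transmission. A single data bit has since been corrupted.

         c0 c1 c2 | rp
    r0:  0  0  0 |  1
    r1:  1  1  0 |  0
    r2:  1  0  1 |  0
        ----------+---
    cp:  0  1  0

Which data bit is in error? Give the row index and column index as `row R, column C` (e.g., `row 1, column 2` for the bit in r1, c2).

row 0, column 2

Recompute each row's even parity and compare to rp:
  r0: data parity 0, sent rp 1 → mismatch
  r1: data parity 0, sent rp 0 → ok
  r2: data parity 0, sent rp 0 → ok
Recompute each column's even parity and compare to cp:
  c0: data parity 0, sent cp 0 → ok
  c1: data parity 1, sent cp 1 → ok
  c2: data parity 1, sent cp 0 → mismatch
Exactly one row (r0) and one column (c2) fail → the flipped bit is at their intersection.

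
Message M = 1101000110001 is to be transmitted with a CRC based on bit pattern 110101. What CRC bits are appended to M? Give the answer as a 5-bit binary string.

Append 5 zeros: 110100011000100000. Divide by 110101 (XOR where the leading bit is 1):
  pos 0: 110100 XOR 110101 = 000001
  pos 5: 101100 XOR 110101 = 011001
  pos 6: 110010 XOR 110101 = 000111
  pos 9: 111100 XOR 110101 = 001001
  pos 11: 100100 XOR 110101 = 010001
  pos 12: 100010 XOR 110101 = 010111
Remainder (last 5 bits) = 10111. This is the CRC / FCS.

10111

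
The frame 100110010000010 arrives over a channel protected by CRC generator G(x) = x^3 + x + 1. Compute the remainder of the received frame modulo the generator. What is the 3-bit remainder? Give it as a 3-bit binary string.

111

Modulo-2 division of 100110010000010 by 1011:
  pos 0: 1001 XOR 1011 = 0010
  pos 2: 1010 XOR 1011 = 0001
  pos 5: 1010 XOR 1011 = 0001
  pos 8: 1000 XOR 1011 = 0011
  pos 10: 1101 XOR 1011 = 0110
  pos 11: 1100 XOR 1011 = 0111
Remainder = 111 (nonzero — an error is detected).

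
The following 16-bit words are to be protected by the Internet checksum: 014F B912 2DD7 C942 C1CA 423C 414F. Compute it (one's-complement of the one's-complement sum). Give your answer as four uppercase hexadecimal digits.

092E

One's-complement addition (fold any carry out of bit 15 back into bit 0):
  0x014F + 0xB912 = 0x0BA61
  0xBA61 + 0x2DD7 = 0x0E838
  0xE838 + 0xC942 = 0x1B17A → wrap carry → 0xB17B
  0xB17B + 0xC1CA = 0x17345 → wrap carry → 0x7346
  0x7346 + 0x423C = 0x0B582
  0xB582 + 0x414F = 0x0F6D1
One's-complement sum = 0xF6D1.
Checksum = ~0xF6D1 & 0xFFFF = 0x092E.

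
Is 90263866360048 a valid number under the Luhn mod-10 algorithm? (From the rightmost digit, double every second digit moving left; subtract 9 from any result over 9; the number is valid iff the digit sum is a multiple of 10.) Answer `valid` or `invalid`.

valid

From the right, keep odd positions and double even positions (subtract 9 from any doubled value over 9):
  doubled (positions 2,4,...): 8 0 6 3 6 4 9 → sum 36
  kept (positions 1,3,...): 8 0 6 6 8 6 0 → sum 34
Total = 70.
70 mod 10 = 0, so the number is valid.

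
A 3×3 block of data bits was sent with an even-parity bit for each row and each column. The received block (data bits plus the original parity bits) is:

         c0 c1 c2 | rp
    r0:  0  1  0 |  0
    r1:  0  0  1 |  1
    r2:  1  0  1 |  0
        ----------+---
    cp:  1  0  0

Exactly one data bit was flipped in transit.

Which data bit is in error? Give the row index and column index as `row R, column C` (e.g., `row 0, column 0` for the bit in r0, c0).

Recompute each row's even parity and compare to rp:
  r0: data parity 1, sent rp 0 → mismatch
  r1: data parity 1, sent rp 1 → ok
  r2: data parity 0, sent rp 0 → ok
Recompute each column's even parity and compare to cp:
  c0: data parity 1, sent cp 1 → ok
  c1: data parity 1, sent cp 0 → mismatch
  c2: data parity 0, sent cp 0 → ok
Exactly one row (r0) and one column (c1) fail → the flipped bit is at their intersection.

row 0, column 1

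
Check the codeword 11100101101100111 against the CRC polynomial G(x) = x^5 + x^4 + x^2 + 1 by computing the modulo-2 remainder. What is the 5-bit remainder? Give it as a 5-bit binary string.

Modulo-2 division of 11100101101100111 by 110101:
  pos 0: 111001 XOR 110101 = 001100
  pos 2: 110001 XOR 110101 = 000100
  pos 5: 100101 XOR 110101 = 010000
  pos 6: 100001 XOR 110101 = 010100
  pos 7: 101000 XOR 110101 = 011101
  pos 8: 111010 XOR 110101 = 001111
  pos 10: 111111 XOR 110101 = 001010
Remainder = 10101 (nonzero — an error is detected).

10101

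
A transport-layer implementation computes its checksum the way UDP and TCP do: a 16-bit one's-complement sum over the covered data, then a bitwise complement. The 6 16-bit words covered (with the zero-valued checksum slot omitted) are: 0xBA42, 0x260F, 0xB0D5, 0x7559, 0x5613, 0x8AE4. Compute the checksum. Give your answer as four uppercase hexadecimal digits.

1887

One's-complement addition (fold any carry out of bit 15 back into bit 0):
  0xBA42 + 0x260F = 0x0E051
  0xE051 + 0xB0D5 = 0x19126 → wrap carry → 0x9127
  0x9127 + 0x7559 = 0x10680 → wrap carry → 0x0681
  0x0681 + 0x5613 = 0x05C94
  0x5C94 + 0x8AE4 = 0x0E778
One's-complement sum = 0xE778.
Checksum = ~0xE778 & 0xFFFF = 0x1887.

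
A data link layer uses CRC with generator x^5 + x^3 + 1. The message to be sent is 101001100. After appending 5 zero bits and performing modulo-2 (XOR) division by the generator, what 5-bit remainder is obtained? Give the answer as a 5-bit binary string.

01101

Append 5 zeros: 10100110000000. Divide by 101001 (XOR where the leading bit is 1):
  pos 0: 101001 XOR 101001 = 000000
  pos 6: 100000 XOR 101001 = 001001
  pos 8: 100100 XOR 101001 = 001101
Remainder (last 5 bits) = 01101. This is the CRC / FCS.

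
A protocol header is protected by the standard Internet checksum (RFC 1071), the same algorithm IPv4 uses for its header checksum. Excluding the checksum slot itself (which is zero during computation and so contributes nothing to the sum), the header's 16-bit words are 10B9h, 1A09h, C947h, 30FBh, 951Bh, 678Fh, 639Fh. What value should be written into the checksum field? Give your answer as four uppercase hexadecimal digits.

7AB0

One's-complement addition (fold any carry out of bit 15 back into bit 0):
  0x10B9 + 0x1A09 = 0x02AC2
  0x2AC2 + 0xC947 = 0x0F409
  0xF409 + 0x30FB = 0x12504 → wrap carry → 0x2505
  0x2505 + 0x951B = 0x0BA20
  0xBA20 + 0x678F = 0x121AF → wrap carry → 0x21B0
  0x21B0 + 0x639F = 0x0854F
One's-complement sum = 0x854F.
Checksum = ~0x854F & 0xFFFF = 0x7AB0.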